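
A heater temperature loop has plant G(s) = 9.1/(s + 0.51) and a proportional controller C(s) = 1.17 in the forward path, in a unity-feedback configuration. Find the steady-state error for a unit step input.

The loop is type 0. Static position error constant K_pos = C(0)·G(0) = 1.17·17.84 = 20.88.
Steady-state error to a unit step: e_ss = 1/(1+K_pos) = 1/21.88 = 0.0457.

0.0457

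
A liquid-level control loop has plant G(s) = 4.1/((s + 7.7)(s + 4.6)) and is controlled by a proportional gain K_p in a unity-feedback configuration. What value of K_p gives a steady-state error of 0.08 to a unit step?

K_p = 99.3

For a type-0 loop with proportional control, e_ss = 1/(1 + K_p·G(0)).
G(0) = 0.1158. Require 1/(1 + K_p·0.1158) = 0.08, so 1 + 0.1158·K_p = 12.5.
K_p = (12.5 − 1)/0.1158 = 99.3.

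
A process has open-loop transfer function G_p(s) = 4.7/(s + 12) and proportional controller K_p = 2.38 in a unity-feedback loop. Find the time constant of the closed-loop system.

Closed-loop transfer function: T(s) = K_p·G_p(s)/(1 + K_p·G_p(s)) = 11.19/(s + 12 + 11.19) = 11.19/(s + 23.19).
Time constant τ = 1/23.19 = 0.0431 s.

τ = 0.0431 s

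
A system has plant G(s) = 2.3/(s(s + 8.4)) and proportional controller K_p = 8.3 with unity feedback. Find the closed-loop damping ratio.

ζ = 0.961

1 + K_p·G(s) = 0 gives s² + 8.4s + 19.09 = 0.
Matching s² + 2ζω_n s + ω_n²: ω_n = √19.09 = 4.369 rad/s and 2ζω_n = 8.4, so ζ = 8.4/(2·4.369) = 0.961.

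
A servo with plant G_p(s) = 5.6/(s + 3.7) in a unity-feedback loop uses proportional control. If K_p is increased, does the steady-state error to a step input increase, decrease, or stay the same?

The position error constant K_pos = K_p·G_p(0) grows with K_p, and e_ss = 1/(1+K_pos) falls.

decrease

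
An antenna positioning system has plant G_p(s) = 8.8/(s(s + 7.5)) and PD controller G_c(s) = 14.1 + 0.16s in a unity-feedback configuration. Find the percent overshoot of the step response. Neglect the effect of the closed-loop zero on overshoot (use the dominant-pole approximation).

Forward path: (14.1 + 0.16s)·8.8/(s(s+7.5)). The closed-loop characteristic equation is s² + (7.5 + 8.8·0.16)s + 8.8·14.1 = 0.
That is s² + 8.908s + 124.1 = 0, so ω_n = 11.14 rad/s and ζ = 8.908/(2·11.14) = 0.3999.
%OS = 100·exp(−πζ/√(1−ζ²)) = 25.4%.

25.4%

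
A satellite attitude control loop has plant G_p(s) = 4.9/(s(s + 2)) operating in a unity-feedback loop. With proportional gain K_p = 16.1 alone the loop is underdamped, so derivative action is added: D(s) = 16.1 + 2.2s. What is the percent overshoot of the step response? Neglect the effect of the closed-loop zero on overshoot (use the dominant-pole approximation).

Forward path: (16.1 + 2.2s)·4.9/(s(s+2)). The closed-loop characteristic equation is s² + (2 + 4.9·2.2)s + 4.9·16.1 = 0.
That is s² + 12.78s + 78.89 = 0, so ω_n = 8.882 rad/s and ζ = 12.78/(2·8.882) = 0.7194.
%OS = 100·exp(−πζ/√(1−ζ²)) = 3.86%.

3.86%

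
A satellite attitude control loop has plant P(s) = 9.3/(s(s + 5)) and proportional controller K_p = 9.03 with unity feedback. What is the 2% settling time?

T_s ≈ 1.6 s

From 1 + K_pP(s) = 0: s² + 5s + 83.98 = 0 ⇒ ω_n = 9.164, ζ = 0.2728.
2% settling time T_s ≈ 4/(ζω_n) = 4/2.5 = 1.6 s.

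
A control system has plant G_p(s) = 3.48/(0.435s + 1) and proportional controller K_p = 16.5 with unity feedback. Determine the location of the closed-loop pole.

s = -134.3

Closed loop: T(s) = K_p·G_p/(1+K_p·G_p) = 57.42/(0.435s + 1 + 57.42), with pole at s = −(1 + 57.42)/0.435 = −134.3.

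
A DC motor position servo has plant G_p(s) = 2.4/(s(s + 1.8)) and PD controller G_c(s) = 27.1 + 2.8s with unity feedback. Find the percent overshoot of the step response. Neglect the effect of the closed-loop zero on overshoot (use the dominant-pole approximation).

14.2%

Forward path: (27.1 + 2.8s)·2.4/(s(s+1.8)). The closed-loop characteristic equation is s² + (1.8 + 2.4·2.8)s + 2.4·27.1 = 0.
That is s² + 8.52s + 65.04 = 0, so ω_n = 8.065 rad/s and ζ = 8.52/(2·8.065) = 0.5282.
%OS = 100·exp(−πζ/√(1−ζ²)) = 14.2%.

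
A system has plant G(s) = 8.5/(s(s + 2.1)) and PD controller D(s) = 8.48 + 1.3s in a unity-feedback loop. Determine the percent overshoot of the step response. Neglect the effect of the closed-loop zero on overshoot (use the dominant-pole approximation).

2.14%

Forward path: (8.48 + 1.3s)·8.5/(s(s+2.1)). The closed-loop characteristic equation is s² + (2.1 + 8.5·1.3)s + 8.5·8.48 = 0.
That is s² + 13.15s + 72.08 = 0, so ω_n = 8.49 rad/s and ζ = 13.15/(2·8.49) = 0.7744.
%OS = 100·exp(−πζ/√(1−ζ²)) = 2.14%.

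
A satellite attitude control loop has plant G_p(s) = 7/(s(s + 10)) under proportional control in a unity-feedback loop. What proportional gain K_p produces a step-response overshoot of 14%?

K_p = 12.7

From %OS = 100·exp(−πζ/√(1−ζ²)) = 14%, ζ = −ln(0.14)/√(π²+ln²(0.14)) = 0.5305.
Characteristic equation s² + 10s + 7K_p = 0 gives ζ = 10/(2√(7K_p)).
Setting ζ = 0.5305: √(7K_p) = 10/(2·0.5305) = 9.425, so K_p = 88.83/7 = 12.7.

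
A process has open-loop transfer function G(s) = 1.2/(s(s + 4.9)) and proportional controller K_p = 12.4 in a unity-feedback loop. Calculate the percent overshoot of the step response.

7.55%

The closed-loop denominator s² + 4.9s + 14.88 gives ω_n = √14.88 = 3.857 and ζ = 4.9/(2ω_n) = 0.6351.
%OS = 100·exp(−πζ/√(1−ζ²)) = 100·exp(−π·0.6351/√0.5966) = 7.55%.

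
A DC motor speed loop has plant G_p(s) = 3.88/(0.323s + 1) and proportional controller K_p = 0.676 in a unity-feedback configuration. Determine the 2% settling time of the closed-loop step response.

T_s ≈ 0.357 s

Closed loop: T(s) = K_p·G_p/(1+K_p·G_p) = 2.623/(0.323s + 1 + 2.623), with pole at s = −(1 + 2.623)/0.323 = −11.22.
τ = 1/11.22 = 0.08916 s, so 2% settling time ≈ 4τ = 0.357 s.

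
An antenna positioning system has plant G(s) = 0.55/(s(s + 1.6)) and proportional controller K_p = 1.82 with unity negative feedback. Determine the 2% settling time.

T_s ≈ 5 s

From 1 + K_pG(s) = 0: s² + 1.6s + 1.001 = 0 ⇒ ω_n = 1, ζ = 0.7996.
2% settling time T_s ≈ 4/(ζω_n) = 4/0.8 = 5 s.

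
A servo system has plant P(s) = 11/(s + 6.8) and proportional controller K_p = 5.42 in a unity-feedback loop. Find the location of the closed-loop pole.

Closed-loop transfer function: T(s) = K_p·P(s)/(1 + K_p·P(s)) = 59.62/(s + 6.8 + 59.62) = 59.62/(s + 66.42).
The closed-loop pole is at s = −66.42.

s = -66.42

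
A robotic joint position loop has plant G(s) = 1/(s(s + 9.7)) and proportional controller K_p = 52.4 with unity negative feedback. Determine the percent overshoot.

5.87%

Closed-loop characteristic equation: s² + 9.7s + 52.4 = 0, so ω_n = 7.239 rad/s and ζ = 9.7/(2·7.239) = 0.67.
%OS = 100·exp(−πζ/√(1−ζ²)) = 100·exp(−π·0.67/√0.5511) = 5.87%.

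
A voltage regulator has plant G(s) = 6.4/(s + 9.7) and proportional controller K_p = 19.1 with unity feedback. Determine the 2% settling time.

T_s ≈ 0.0303 s

Closed-loop transfer function: T(s) = K_p·G(s)/(1 + K_p·G(s)) = 122.2/(s + 9.7 + 122.2) = 122.2/(s + 131.9).
Time constant τ = 1/131.9 = 0.007579 s, so the 2% settling time is about 4τ = 0.0303 s.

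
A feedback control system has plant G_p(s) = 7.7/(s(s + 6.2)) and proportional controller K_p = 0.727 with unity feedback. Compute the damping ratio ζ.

1 + K_p·G_p(s) = 0 gives s² + 6.2s + 5.598 = 0.
So ω_n² = 5.598 ⇒ ω_n = 2.366 rad/s, and ζ = 6.2/(2ω_n) = 1.31.

ζ = 1.31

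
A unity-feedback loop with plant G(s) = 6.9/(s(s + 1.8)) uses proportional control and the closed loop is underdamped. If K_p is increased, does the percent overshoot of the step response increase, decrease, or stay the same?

ζ = 1.8/(2√(6.9K_p)) decreases as K_p grows; lower damping means more overshoot.

increase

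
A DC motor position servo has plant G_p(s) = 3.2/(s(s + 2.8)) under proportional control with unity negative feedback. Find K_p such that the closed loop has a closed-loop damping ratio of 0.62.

K_p = 1.59

Closed-loop characteristic equation: s² + 2.8s + K_p·3.2 = 0.
So ω_n = √(3.2K_p) and 2ζω_n = 2.8, giving ζ = 2.8/(2√(3.2K_p)).
Setting ζ = 0.62: √(3.2K_p) = 2.8/(2·0.62) = 2.258, so K_p = 5.099/3.2 = 1.59.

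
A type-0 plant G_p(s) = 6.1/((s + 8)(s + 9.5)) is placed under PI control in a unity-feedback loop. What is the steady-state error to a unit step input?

The PI controller's integrator makes the forward path type 1, so e_ss to a step is zero.

0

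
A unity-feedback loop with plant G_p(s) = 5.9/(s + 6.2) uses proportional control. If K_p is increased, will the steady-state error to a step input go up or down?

The position error constant K_pos = K_p·G_p(0) grows with K_p, and e_ss = 1/(1+K_pos) falls.

decrease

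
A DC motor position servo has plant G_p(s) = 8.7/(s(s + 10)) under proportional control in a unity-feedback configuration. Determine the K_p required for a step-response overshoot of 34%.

From %OS = 100·exp(−πζ/√(1−ζ²)) = 34%, ζ = −ln(0.34)/√(π²+ln²(0.34)) = 0.3248.
Characteristic equation s² + 10s + 8.7K_p = 0 gives ζ = 10/(2√(8.7K_p)).
Setting ζ = 0.3248: √(8.7K_p) = 10/(2·0.3248) = 15.4, so K_p = 237/8.7 = 27.2.

K_p = 27.2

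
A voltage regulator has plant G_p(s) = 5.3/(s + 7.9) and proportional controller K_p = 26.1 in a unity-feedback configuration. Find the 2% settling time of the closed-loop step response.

Closed-loop transfer function: T(s) = K_p·G_p(s)/(1 + K_p·G_p(s)) = 138.3/(s + 7.9 + 138.3) = 138.3/(s + 146.2).
Time constant τ = 1/146.2 = 0.006839 s, so the 2% settling time is about 4τ = 0.0274 s.

T_s ≈ 0.0274 s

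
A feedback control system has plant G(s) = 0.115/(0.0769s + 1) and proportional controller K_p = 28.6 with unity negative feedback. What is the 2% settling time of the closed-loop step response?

Closed loop: T(s) = K_p·G/(1+K_p·G) = 3.289/(0.0769s + 1 + 3.289), with pole at s = −(1 + 3.289)/0.0769 = −55.77.
τ = 1/55.77 = 0.01793 s, so 2% settling time ≈ 4τ = 0.0717 s.

T_s ≈ 0.0717 s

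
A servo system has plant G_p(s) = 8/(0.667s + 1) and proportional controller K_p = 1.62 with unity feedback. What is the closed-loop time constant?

τ = 0.0478 s

Closed loop: T(s) = K_p·G_p/(1+K_p·G_p) = 12.96/(0.667s + 1 + 12.96), with pole at s = −(1 + 12.96)/0.667 = −20.93.
Closed-loop time constant τ = 1/20.93 = 0.0478 s.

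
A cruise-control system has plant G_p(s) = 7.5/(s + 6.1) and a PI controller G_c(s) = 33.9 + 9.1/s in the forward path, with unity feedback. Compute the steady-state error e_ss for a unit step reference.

The open loop G_c(s)G_p(s) has a pole at the origin (type 1), so the static position error constant is infinite and e_ss = 1/(1+∞) = 0.

0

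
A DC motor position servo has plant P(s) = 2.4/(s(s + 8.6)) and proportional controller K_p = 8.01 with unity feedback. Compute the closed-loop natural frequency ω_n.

ω_n = 4.38 rad/s

With unity feedback the closed-loop characteristic equation is s² + 8.6s + 8.01·2.4 = s² + 8.6s + 19.22 = 0.
So ω_n² = 19.22 ⇒ ω_n = 4.385 rad/s, and ζ = 8.6/(2ω_n) = 0.981.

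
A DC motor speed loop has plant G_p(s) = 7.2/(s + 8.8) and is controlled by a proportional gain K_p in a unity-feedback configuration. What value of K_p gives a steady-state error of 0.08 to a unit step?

K_p = 14.1

Steady-state error for a unit step on this type-0 loop is 1/(1 + K_p·G_p(0)).
G_p(0) = 0.8182. Require 1/(1 + K_p·0.8182) = 0.08, so 1 + 0.8182·K_p = 12.5.
K_p = (12.5 − 1)/0.8182 = 14.1.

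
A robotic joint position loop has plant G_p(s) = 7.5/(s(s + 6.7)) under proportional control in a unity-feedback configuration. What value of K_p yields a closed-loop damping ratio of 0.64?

Closed-loop characteristic equation: s² + 6.7s + K_p·7.5 = 0.
So ω_n = √(7.5K_p) and 2ζω_n = 6.7, giving ζ = 6.7/(2√(7.5K_p)).
Setting ζ = 0.64: √(7.5K_p) = 6.7/(2·0.64) = 5.234, so K_p = 27.4/7.5 = 3.65.

K_p = 3.65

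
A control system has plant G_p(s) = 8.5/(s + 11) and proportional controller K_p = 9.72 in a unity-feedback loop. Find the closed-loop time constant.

Closed-loop transfer function: T(s) = K_p·G_p(s)/(1 + K_p·G_p(s)) = 82.62/(s + 11 + 82.62) = 82.62/(s + 93.62).
Time constant τ = 1/93.62 = 0.0107 s.

τ = 0.0107 s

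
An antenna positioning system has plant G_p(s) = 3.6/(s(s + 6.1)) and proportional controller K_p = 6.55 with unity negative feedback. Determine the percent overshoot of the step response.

7.92%

Closed-loop characteristic equation: s² + 6.1s + 23.58 = 0, so ω_n = 4.856 rad/s and ζ = 6.1/(2·4.856) = 0.6281.
%OS = 100·exp(−πζ/√(1−ζ²)) = 100·exp(−π·0.6281/√0.6055) = 7.92%.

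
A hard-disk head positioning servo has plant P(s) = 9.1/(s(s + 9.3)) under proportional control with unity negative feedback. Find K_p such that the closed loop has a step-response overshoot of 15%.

K_p = 8.89

From %OS = 100·exp(−πζ/√(1−ζ²)) = 15%, ζ = −ln(0.15)/√(π²+ln²(0.15)) = 0.5169.
Characteristic equation s² + 9.3s + 9.1K_p = 0 gives ζ = 9.3/(2√(9.1K_p)).
Setting ζ = 0.5169: √(9.1K_p) = 9.3/(2·0.5169) = 8.995, so K_p = 80.92/9.1 = 8.89.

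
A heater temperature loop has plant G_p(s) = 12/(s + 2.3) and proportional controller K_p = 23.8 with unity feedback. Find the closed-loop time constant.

τ = 0.00347 s

Closed-loop transfer function: T(s) = K_p·G_p(s)/(1 + K_p·G_p(s)) = 285.6/(s + 2.3 + 285.6) = 285.6/(s + 287.9).
Time constant τ = 1/287.9 = 0.00347 s.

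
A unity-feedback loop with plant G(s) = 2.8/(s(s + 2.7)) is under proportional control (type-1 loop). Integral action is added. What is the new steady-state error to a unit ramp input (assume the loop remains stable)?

The integrator raises the loop to type 2, so K_v → ∞ and e_ss to a ramp is zero.

0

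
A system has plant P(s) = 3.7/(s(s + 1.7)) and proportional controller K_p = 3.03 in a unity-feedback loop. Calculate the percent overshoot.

From 1 + K_pP(s) = 0: s² + 1.7s + 11.21 = 0 ⇒ ω_n = 3.348, ζ = 0.2539.
%OS = 100·exp(−πζ/√(1−ζ²)) = 100·exp(−π·0.2539/√0.9356) = 43.8%.

43.8%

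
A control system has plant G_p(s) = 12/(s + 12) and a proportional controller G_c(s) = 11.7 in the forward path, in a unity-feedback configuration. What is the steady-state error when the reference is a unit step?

The loop is type 0. Static position error constant K_pos = G_c(0)·G_p(0) = 11.7·1 = 11.7.
Steady-state error to a unit step: e_ss = 1/(1+K_pos) = 1/12.7 = 0.0787.

0.0787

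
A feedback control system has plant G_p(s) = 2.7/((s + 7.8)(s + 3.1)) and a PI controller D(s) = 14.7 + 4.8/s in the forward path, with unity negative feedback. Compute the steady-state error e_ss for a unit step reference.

The open loop D(s)G_p(s) has a pole at the origin (type 1), so the static position error constant is infinite and e_ss = 1/(1+∞) = 0.

0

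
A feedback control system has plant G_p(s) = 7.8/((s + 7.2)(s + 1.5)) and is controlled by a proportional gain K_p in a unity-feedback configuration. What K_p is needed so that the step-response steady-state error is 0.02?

For a type-0 loop with proportional control, e_ss = 1/(1 + K_p·G_p(0)).
G_p(0) = 0.7222. Require 1/(1 + K_p·0.7222) = 0.02, so 1 + 0.7222·K_p = 50.
K_p = (50 − 1)/0.7222 = 67.8.

K_p = 67.8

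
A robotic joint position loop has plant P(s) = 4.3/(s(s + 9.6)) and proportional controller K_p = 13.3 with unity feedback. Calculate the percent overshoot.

7.57%

Closed-loop characteristic equation: s² + 9.6s + 57.19 = 0, so ω_n = 7.562 rad/s and ζ = 9.6/(2·7.562) = 0.6347.
%OS = 100·exp(−πζ/√(1−ζ²)) = 100·exp(−π·0.6347/√0.5971) = 7.57%.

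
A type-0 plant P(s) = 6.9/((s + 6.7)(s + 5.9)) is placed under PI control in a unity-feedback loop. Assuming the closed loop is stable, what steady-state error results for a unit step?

0

The PI controller's integrator makes the forward path type 1, so e_ss to a step is zero.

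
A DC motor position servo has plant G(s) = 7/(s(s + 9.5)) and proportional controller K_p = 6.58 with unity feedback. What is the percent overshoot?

4.6%

The closed-loop denominator s² + 9.5s + 46.06 gives ω_n = √46.06 = 6.787 and ζ = 9.5/(2ω_n) = 0.6999.
%OS = 100·exp(−πζ/√(1−ζ²)) = 100·exp(−π·0.6999/√0.5101) = 4.6%.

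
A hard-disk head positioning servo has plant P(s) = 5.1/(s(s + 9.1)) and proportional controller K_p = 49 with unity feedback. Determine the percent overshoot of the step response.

38.9%

From 1 + K_pP(s) = 0: s² + 9.1s + 249.9 = 0 ⇒ ω_n = 15.81, ζ = 0.2878.
%OS = 100·exp(−πζ/√(1−ζ²)) = 100·exp(−π·0.2878/√0.9172) = 38.9%.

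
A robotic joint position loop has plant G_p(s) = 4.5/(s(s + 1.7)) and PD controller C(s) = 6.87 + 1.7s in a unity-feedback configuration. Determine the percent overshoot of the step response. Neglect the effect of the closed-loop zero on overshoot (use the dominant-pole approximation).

Forward path: (6.87 + 1.7s)·4.5/(s(s+1.7)). The closed-loop characteristic equation is s² + (1.7 + 4.5·1.7)s + 4.5·6.87 = 0.
That is s² + 9.35s + 30.91 = 0, so ω_n = 5.56 rad/s and ζ = 9.35/(2·5.56) = 0.8408.
%OS = 100·exp(−πζ/√(1−ζ²)) = 0.76%.

0.76%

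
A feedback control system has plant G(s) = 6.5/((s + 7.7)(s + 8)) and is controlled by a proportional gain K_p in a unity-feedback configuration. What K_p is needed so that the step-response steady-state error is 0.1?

K_p = 85.3

The loop is type 0, so e_ss(step) = 1/(1 + K_pos) with K_pos = K_p·G(0).
G(0) = 0.1055. Require 1/(1 + K_p·0.1055) = 0.1, so 1 + 0.1055·K_p = 10.
K_p = (10 − 1)/0.1055 = 85.3.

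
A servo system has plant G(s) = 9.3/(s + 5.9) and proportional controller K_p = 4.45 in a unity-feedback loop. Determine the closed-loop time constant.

τ = 0.0211 s

Closed-loop transfer function: T(s) = K_p·G(s)/(1 + K_p·G(s)) = 41.39/(s + 5.9 + 41.39) = 41.39/(s + 47.29).
Time constant τ = 1/47.29 = 0.0211 s.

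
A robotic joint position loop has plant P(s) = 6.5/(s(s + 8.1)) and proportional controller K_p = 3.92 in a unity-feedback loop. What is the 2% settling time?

T_s ≈ 0.988 s

From 1 + K_pP(s) = 0: s² + 8.1s + 25.48 = 0 ⇒ ω_n = 5.048, ζ = 0.8023.
2% settling time T_s ≈ 4/(ζω_n) = 4/4.05 = 0.988 s.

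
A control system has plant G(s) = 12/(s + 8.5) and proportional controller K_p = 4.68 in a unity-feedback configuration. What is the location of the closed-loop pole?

Closed-loop transfer function: T(s) = K_p·G(s)/(1 + K_p·G(s)) = 56.16/(s + 8.5 + 56.16) = 56.16/(s + 64.66).
The closed-loop pole is at s = −64.66.

s = -64.66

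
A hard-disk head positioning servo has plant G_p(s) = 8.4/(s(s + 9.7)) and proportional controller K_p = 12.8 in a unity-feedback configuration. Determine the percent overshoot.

19%

From 1 + K_pG_p(s) = 0: s² + 9.7s + 107.5 = 0 ⇒ ω_n = 10.37, ζ = 0.4677.
%OS = 100·exp(−πζ/√(1−ζ²)) = 100·exp(−π·0.4677/√0.7812) = 19%.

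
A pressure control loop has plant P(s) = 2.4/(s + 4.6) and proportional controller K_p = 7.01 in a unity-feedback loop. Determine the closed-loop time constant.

Closed-loop transfer function: T(s) = K_p·P(s)/(1 + K_p·P(s)) = 16.82/(s + 4.6 + 16.82) = 16.82/(s + 21.42).
Time constant τ = 1/21.42 = 0.0467 s.

τ = 0.0467 s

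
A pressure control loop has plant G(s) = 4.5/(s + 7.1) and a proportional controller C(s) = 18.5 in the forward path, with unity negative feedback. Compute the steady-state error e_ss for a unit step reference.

0.0786

The loop is type 0. Static position error constant K_pos = C(0)·G(0) = 18.5·0.6338 = 11.73.
Steady-state error to a unit step: e_ss = 1/(1+K_pos) = 1/12.73 = 0.0786.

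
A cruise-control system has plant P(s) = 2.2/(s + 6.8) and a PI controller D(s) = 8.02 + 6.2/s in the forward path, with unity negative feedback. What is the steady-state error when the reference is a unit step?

The open loop D(s)P(s) has a pole at the origin (type 1), so the static position error constant is infinite and e_ss = 1/(1+∞) = 0.

0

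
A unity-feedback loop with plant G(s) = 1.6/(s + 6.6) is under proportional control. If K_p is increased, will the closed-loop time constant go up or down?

decrease

Closed-loop pole is at s = −(6.6+K_p·1.6); larger K_p moves it further left, so τ = 1/(6.6+K_p·1.6) decreases.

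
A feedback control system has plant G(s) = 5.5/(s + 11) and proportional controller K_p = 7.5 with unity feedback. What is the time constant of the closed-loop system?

τ = 0.0191 s

Closed-loop transfer function: T(s) = K_p·G(s)/(1 + K_p·G(s)) = 41.25/(s + 11 + 41.25) = 41.25/(s + 52.25).
Time constant τ = 1/52.25 = 0.0191 s.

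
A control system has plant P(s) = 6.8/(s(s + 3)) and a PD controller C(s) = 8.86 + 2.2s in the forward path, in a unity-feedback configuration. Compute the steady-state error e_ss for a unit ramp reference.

0.0498

The loop has one pole at the origin (type 1). Velocity error constant K_v = lim_{s→0} s·C(s)P(s) = 8.86·6.8/3 = 20.08.
Steady-state error to a unit ramp: e_ss = 1/K_v = 0.0498.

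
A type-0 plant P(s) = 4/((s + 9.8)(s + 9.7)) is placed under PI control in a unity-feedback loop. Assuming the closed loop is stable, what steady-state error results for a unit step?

The PI controller's integrator makes the forward path type 1, so e_ss to a step is zero.

0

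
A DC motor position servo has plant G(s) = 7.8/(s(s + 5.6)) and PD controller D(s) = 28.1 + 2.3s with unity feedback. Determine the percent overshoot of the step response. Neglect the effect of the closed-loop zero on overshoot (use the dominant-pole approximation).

Forward path: (28.1 + 2.3s)·7.8/(s(s+5.6)). The closed-loop characteristic equation is s² + (5.6 + 7.8·2.3)s + 7.8·28.1 = 0.
That is s² + 23.54s + 219.2 = 0, so ω_n = 14.8 rad/s and ζ = 23.54/(2·14.8) = 0.795.
%OS = 100·exp(−πζ/√(1−ζ²)) = 1.63%.

1.63%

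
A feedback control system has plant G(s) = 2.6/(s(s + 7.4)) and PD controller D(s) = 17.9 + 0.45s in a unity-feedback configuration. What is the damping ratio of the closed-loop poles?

Forward path: (17.9 + 0.45s)·2.6/(s(s+7.4)). The closed-loop characteristic equation is s² + (7.4 + 2.6·0.45)s + 2.6·17.9 = 0.
That is s² + 8.57s + 46.54 = 0, so ω_n = 6.822 rad/s and ζ = 8.57/(2·6.822) = 0.6281.

ζ = 0.628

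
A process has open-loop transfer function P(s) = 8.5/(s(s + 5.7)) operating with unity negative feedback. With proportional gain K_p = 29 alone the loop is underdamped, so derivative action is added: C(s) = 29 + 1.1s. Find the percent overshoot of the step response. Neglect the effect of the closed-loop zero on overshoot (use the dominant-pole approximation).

18%

Forward path: (29 + 1.1s)·8.5/(s(s+5.7)). The closed-loop characteristic equation is s² + (5.7 + 8.5·1.1)s + 8.5·29 = 0.
That is s² + 15.05s + 246.5 = 0, so ω_n = 15.7 rad/s and ζ = 15.05/(2·15.7) = 0.4793.
%OS = 100·exp(−πζ/√(1−ζ²)) = 18%.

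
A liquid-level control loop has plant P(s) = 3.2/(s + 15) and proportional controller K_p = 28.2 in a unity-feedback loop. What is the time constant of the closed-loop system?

τ = 0.0095 s

Closed-loop transfer function: T(s) = K_p·P(s)/(1 + K_p·P(s)) = 90.24/(s + 15 + 90.24) = 90.24/(s + 105.2).
Time constant τ = 1/105.2 = 0.0095 s.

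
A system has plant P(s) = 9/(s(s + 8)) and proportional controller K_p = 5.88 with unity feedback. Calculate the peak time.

T_p = 0.517 s

The closed-loop denominator s² + 8s + 52.92 gives ω_n = √52.92 = 7.275 and ζ = 8/(2ω_n) = 0.5499.
Damped frequency ω_d = ω_n√(1−ζ²) = 6.076 rad/s, so peak time T_p = π/ω_d = 0.517 s.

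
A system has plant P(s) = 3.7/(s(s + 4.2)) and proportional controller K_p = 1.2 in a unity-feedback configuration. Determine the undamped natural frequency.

The closed-loop denominator is s(s+4.2) + 1.2·3.7 = s² + 4.2s + 4.44.
So ω_n² = 4.44 ⇒ ω_n = 2.107 rad/s, and ζ = 4.2/(2ω_n) = 0.997.

ω_n = 2.11 rad/s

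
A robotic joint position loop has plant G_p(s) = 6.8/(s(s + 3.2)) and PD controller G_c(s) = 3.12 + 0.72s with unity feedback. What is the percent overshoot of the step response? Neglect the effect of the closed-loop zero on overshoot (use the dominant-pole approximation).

Forward path: (3.12 + 0.72s)·6.8/(s(s+3.2)). The closed-loop characteristic equation is s² + (3.2 + 6.8·0.72)s + 6.8·3.12 = 0.
That is s² + 8.096s + 21.22 = 0, so ω_n = 4.606 rad/s and ζ = 8.096/(2·4.606) = 0.8788.
%OS = 100·exp(−πζ/√(1−ζ²)) = 0.307%.

0.307%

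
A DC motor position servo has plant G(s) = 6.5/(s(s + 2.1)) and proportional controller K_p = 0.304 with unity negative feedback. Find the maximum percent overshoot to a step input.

From 1 + K_pG(s) = 0: s² + 2.1s + 1.976 = 0 ⇒ ω_n = 1.406, ζ = 0.747.
%OS = 100·exp(−πζ/√(1−ζ²)) = 100·exp(−π·0.747/√0.4421) = 2.93%.

2.93%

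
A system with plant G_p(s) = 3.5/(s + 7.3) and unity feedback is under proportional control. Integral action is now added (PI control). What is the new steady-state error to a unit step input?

0

Adding integral action puts a pole at s = 0 in the forward path, raising the system type to 1; a type-1 loop has zero steady-state error to a step.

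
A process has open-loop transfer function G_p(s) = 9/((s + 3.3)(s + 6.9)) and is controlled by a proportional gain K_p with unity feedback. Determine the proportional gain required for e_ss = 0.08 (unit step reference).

For a type-0 loop with proportional control, e_ss = 1/(1 + K_p·G_p(0)).
G_p(0) = 0.3953. Require 1/(1 + K_p·0.3953) = 0.08, so 1 + 0.3953·K_p = 12.5.
K_p = (12.5 − 1)/0.3953 = 29.1.

K_p = 29.1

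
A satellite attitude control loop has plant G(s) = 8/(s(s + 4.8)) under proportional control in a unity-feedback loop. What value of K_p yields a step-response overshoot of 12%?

From %OS = 100·exp(−πζ/√(1−ζ²)) = 12%, ζ = −ln(0.12)/√(π²+ln²(0.12)) = 0.5594.
Characteristic equation s² + 4.8s + 8K_p = 0 gives ζ = 4.8/(2√(8K_p)).
Setting ζ = 0.5594: √(8K_p) = 4.8/(2·0.5594) = 4.29, so K_p = 18.41/8 = 2.3.

K_p = 2.3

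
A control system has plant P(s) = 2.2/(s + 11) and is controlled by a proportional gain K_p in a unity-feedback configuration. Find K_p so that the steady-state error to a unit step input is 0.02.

K_p = 245

Steady-state error for a unit step on this type-0 loop is 1/(1 + K_p·P(0)).
P(0) = 0.2. Require 1/(1 + K_p·0.2) = 0.02, so 1 + 0.2·K_p = 50.
K_p = (50 − 1)/0.2 = 245.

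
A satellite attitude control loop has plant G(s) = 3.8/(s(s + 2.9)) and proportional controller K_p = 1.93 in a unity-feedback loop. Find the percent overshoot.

Closed-loop characteristic equation: s² + 2.9s + 7.334 = 0, so ω_n = 2.708 rad/s and ζ = 2.9/(2·2.708) = 0.5354.
%OS = 100·exp(−πζ/√(1−ζ²)) = 100·exp(−π·0.5354/√0.7133) = 13.6%.

13.6%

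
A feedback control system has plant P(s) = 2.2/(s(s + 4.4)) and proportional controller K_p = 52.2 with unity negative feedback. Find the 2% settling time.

T_s ≈ 1.82 s

From 1 + K_pP(s) = 0: s² + 4.4s + 114.8 = 0 ⇒ ω_n = 10.72, ζ = 0.2053.
2% settling time T_s ≈ 4/(ζω_n) = 4/2.2 = 1.82 s.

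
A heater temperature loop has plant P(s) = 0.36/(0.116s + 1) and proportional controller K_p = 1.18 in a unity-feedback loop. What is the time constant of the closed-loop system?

Closed loop: T(s) = K_p·P/(1+K_p·P) = 0.4248/(0.116s + 1 + 0.4248), with pole at s = −(1 + 0.4248)/0.116 = −12.28.
Closed-loop time constant τ = 1/12.28 = 0.0814 s.

τ = 0.0814 s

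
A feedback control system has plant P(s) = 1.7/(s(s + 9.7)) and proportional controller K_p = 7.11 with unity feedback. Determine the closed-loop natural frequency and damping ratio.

With unity feedback the closed-loop characteristic equation is s² + 9.7s + 7.11·1.7 = s² + 9.7s + 12.09 = 0.
Matching s² + 2ζω_n s + ω_n²: ω_n = √12.09 = 3.477 rad/s and 2ζω_n = 9.7, so ζ = 9.7/(2·3.477) = 1.4.

ω_n = 3.48 rad/s, ζ = 1.4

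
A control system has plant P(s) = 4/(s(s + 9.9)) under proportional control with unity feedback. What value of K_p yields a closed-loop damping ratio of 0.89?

K_p = 7.73

Closed-loop characteristic equation: s² + 9.9s + K_p·4 = 0.
So ω_n = √(4K_p) and 2ζω_n = 9.9, giving ζ = 9.9/(2√(4K_p)).
Setting ζ = 0.89: √(4K_p) = 9.9/(2·0.89) = 5.562, so K_p = 30.93/4 = 7.73.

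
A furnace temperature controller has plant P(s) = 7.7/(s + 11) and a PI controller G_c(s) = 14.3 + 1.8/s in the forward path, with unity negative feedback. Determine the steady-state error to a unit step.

0

The open loop G_c(s)P(s) has a pole at the origin (type 1), so the static position error constant is infinite and e_ss = 1/(1+∞) = 0.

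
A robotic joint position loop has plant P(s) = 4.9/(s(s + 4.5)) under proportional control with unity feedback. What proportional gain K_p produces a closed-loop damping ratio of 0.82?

Closed-loop characteristic equation: s² + 4.5s + K_p·4.9 = 0.
So ω_n = √(4.9K_p) and 2ζω_n = 4.5, giving ζ = 4.5/(2√(4.9K_p)).
Setting ζ = 0.82: √(4.9K_p) = 4.5/(2·0.82) = 2.744, so K_p = 7.529/4.9 = 1.54.

K_p = 1.54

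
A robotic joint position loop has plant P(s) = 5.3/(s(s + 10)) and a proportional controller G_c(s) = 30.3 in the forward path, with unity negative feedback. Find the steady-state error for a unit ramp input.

The loop has one pole at the origin (type 1). Velocity error constant K_v = lim_{s→0} s·G_c(s)P(s) = 30.3·5.3/10 = 16.06.
Steady-state error to a unit ramp: e_ss = 1/K_v = 0.0623.

0.0623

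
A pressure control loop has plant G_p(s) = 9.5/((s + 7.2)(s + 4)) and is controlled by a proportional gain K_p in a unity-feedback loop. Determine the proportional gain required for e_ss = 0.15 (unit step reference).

The loop is type 0, so e_ss(step) = 1/(1 + K_pos) with K_pos = K_p·G_p(0).
G_p(0) = 0.3299. Require 1/(1 + K_p·0.3299) = 0.15, so 1 + 0.3299·K_p = 6.667.
K_p = (6.667 − 1)/0.3299 = 17.2.

K_p = 17.2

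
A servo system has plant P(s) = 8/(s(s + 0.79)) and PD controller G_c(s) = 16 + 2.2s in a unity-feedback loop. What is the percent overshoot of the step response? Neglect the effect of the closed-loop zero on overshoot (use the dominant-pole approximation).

1.25%

Forward path: (16 + 2.2s)·8/(s(s+0.79)). The closed-loop characteristic equation is s² + (0.79 + 8·2.2)s + 8·16 = 0.
That is s² + 18.39s + 128 = 0, so ω_n = 11.31 rad/s and ζ = 18.39/(2·11.31) = 0.8127.
%OS = 100·exp(−πζ/√(1−ζ²)) = 1.25%.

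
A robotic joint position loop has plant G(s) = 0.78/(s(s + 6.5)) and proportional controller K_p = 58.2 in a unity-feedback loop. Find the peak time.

T_p = 0.532 s

From 1 + K_pG(s) = 0: s² + 6.5s + 45.4 = 0 ⇒ ω_n = 6.738, ζ = 0.4824.
Damped frequency ω_d = ω_n√(1−ζ²) = 5.902 rad/s, so peak time T_p = π/ω_d = 0.532 s.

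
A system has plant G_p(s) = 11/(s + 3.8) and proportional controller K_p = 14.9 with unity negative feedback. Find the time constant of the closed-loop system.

τ = 0.00596 s

Closed-loop transfer function: T(s) = K_p·G_p(s)/(1 + K_p·G_p(s)) = 163.9/(s + 3.8 + 163.9) = 163.9/(s + 167.7).
Time constant τ = 1/167.7 = 0.00596 s.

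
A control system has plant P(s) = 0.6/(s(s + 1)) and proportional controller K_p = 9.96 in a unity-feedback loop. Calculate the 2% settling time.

T_s ≈ 8 s

Closed-loop characteristic equation: s² + 1s + 5.976 = 0, so ω_n = 2.445 rad/s and ζ = 1/(2·2.445) = 0.2045.
2% settling time T_s ≈ 4/(ζω_n) = 4/0.5 = 8 s.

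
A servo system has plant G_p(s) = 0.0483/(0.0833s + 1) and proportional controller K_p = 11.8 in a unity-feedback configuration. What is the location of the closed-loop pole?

Closed loop: T(s) = K_p·G_p/(1+K_p·G_p) = 0.5699/(0.0833s + 1 + 0.5699), with pole at s = −(1 + 0.5699)/0.0833 = −18.85.

s = -18.85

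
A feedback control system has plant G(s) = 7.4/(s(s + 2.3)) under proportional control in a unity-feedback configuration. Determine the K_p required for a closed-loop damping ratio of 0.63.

Closed-loop characteristic equation: s² + 2.3s + K_p·7.4 = 0.
So ω_n = √(7.4K_p) and 2ζω_n = 2.3, giving ζ = 2.3/(2√(7.4K_p)).
Setting ζ = 0.63: √(7.4K_p) = 2.3/(2·0.63) = 1.825, so K_p = 3.332/7.4 = 0.45.

K_p = 0.45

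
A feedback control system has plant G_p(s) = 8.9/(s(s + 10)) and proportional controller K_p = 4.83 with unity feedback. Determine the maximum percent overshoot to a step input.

From 1 + K_pG_p(s) = 0: s² + 10s + 42.99 = 0 ⇒ ω_n = 6.556, ζ = 0.7626.
%OS = 100·exp(−πζ/√(1−ζ²)) = 100·exp(−π·0.7626/√0.4184) = 2.46%.

2.46%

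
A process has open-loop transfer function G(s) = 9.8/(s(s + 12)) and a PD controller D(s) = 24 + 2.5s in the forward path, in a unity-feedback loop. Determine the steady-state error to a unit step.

0

The open loop D(s)G(s) has a pole at the origin (type 1), so the static position error constant is infinite and e_ss = 1/(1+∞) = 0.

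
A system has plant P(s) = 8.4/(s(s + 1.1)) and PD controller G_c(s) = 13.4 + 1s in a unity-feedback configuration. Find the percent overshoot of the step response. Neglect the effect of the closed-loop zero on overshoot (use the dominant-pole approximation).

Forward path: (13.4 + 1s)·8.4/(s(s+1.1)). The closed-loop characteristic equation is s² + (1.1 + 8.4·1)s + 8.4·13.4 = 0.
That is s² + 9.5s + 112.6 = 0, so ω_n = 10.61 rad/s and ζ = 9.5/(2·10.61) = 0.4477.
%OS = 100·exp(−πζ/√(1−ζ²)) = 20.7%.

20.7%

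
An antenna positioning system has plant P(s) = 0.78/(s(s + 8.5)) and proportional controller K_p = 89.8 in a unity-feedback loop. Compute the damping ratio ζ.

ζ = 0.508

The closed-loop denominator is s(s+8.5) + 89.8·0.78 = s² + 8.5s + 70.04.
Matching s² + 2ζω_n s + ω_n²: ω_n = √70.04 = 8.369 rad/s and 2ζω_n = 8.5, so ζ = 8.5/(2·8.369) = 0.508.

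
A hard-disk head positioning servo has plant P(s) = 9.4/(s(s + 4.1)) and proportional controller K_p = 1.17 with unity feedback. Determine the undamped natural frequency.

The closed-loop denominator is s(s+4.1) + 1.17·9.4 = s² + 4.1s + 11.
So ω_n² = 11 ⇒ ω_n = 3.316 rad/s, and ζ = 4.1/(2ω_n) = 0.618.

ω_n = 3.32 rad/s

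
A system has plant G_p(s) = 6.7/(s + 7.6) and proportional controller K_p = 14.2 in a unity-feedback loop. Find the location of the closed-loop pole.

Closed-loop transfer function: T(s) = K_p·G_p(s)/(1 + K_p·G_p(s)) = 95.14/(s + 7.6 + 95.14) = 95.14/(s + 102.7).
The closed-loop pole is at s = −102.7.

s = -102.7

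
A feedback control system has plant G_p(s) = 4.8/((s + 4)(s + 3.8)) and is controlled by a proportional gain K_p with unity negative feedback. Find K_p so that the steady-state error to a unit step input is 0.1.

The loop is type 0, so e_ss(step) = 1/(1 + K_pos) with K_pos = K_p·G_p(0).
G_p(0) = 0.3158. Require 1/(1 + K_p·0.3158) = 0.1, so 1 + 0.3158·K_p = 10.
K_p = (10 − 1)/0.3158 = 28.5.

K_p = 28.5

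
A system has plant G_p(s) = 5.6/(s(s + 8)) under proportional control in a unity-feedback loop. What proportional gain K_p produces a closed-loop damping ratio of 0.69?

Closed-loop characteristic equation: s² + 8s + K_p·5.6 = 0.
So ω_n = √(5.6K_p) and 2ζω_n = 8, giving ζ = 8/(2√(5.6K_p)).
Setting ζ = 0.69: √(5.6K_p) = 8/(2·0.69) = 5.797, so K_p = 33.61/5.6 = 6.

K_p = 6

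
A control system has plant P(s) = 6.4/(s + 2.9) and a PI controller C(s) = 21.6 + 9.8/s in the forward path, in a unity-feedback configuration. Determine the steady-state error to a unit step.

0

The open loop C(s)P(s) has a pole at the origin (type 1), so the static position error constant is infinite and e_ss = 1/(1+∞) = 0.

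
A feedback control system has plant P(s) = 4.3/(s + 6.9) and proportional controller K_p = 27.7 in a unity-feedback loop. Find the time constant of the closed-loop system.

Closed-loop transfer function: T(s) = K_p·P(s)/(1 + K_p·P(s)) = 119.1/(s + 6.9 + 119.1) = 119.1/(s + 126).
Time constant τ = 1/126 = 0.00794 s.

τ = 0.00794 s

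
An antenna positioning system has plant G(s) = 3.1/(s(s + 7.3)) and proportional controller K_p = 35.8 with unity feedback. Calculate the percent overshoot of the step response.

From 1 + K_pG(s) = 0: s² + 7.3s + 111 = 0 ⇒ ω_n = 10.53, ζ = 0.3465.
%OS = 100·exp(−πζ/√(1−ζ²)) = 100·exp(−π·0.3465/√0.88) = 31.3%.

31.3%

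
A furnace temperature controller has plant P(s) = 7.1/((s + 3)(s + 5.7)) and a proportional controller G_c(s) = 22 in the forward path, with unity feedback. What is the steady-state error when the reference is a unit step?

0.0987

The loop is type 0. Static position error constant K_pos = G_c(0)·P(0) = 22·0.4152 = 9.135.
Steady-state error to a unit step: e_ss = 1/(1+K_pos) = 1/10.13 = 0.0987.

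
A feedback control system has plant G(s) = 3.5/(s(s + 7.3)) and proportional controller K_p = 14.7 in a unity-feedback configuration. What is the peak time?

T_p = 0.509 s

The closed-loop denominator s² + 7.3s + 51.45 gives ω_n = √51.45 = 7.173 and ζ = 7.3/(2ω_n) = 0.5089.
Damped frequency ω_d = ω_n√(1−ζ²) = 6.175 rad/s, so peak time T_p = π/ω_d = 0.509 s.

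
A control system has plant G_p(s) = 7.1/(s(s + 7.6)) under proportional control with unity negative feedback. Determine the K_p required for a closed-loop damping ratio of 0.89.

Closed-loop characteristic equation: s² + 7.6s + K_p·7.1 = 0.
So ω_n = √(7.1K_p) and 2ζω_n = 7.6, giving ζ = 7.6/(2√(7.1K_p)).
Setting ζ = 0.89: √(7.1K_p) = 7.6/(2·0.89) = 4.27, so K_p = 18.23/7.1 = 2.57.

K_p = 2.57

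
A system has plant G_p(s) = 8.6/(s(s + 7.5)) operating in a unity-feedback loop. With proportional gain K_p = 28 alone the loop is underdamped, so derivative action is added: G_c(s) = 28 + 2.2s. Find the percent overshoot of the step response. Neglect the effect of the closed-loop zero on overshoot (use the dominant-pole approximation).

Forward path: (28 + 2.2s)·8.6/(s(s+7.5)). The closed-loop characteristic equation is s² + (7.5 + 8.6·2.2)s + 8.6·28 = 0.
That is s² + 26.42s + 240.8 = 0, so ω_n = 15.52 rad/s and ζ = 26.42/(2·15.52) = 0.8513.
%OS = 100·exp(−πζ/√(1−ζ²)) = 0.612%.

0.612%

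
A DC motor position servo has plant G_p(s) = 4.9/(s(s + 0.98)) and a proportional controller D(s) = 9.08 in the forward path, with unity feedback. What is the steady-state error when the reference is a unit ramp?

0.022

The loop has one pole at the origin (type 1). Velocity error constant K_v = lim_{s→0} s·D(s)G_p(s) = 9.08·4.9/0.98 = 45.4.
Steady-state error to a unit ramp: e_ss = 1/K_v = 0.022.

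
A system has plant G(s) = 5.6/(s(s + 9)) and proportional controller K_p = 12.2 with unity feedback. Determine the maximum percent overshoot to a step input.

13%

Closed-loop characteristic equation: s² + 9s + 68.32 = 0, so ω_n = 8.266 rad/s and ζ = 9/(2·8.266) = 0.5444.
%OS = 100·exp(−πζ/√(1−ζ²)) = 100·exp(−π·0.5444/√0.7036) = 13%.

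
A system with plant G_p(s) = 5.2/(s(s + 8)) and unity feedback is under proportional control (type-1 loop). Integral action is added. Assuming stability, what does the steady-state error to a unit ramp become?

The integrator raises the loop to type 2, so K_v → ∞ and e_ss to a ramp is zero.

0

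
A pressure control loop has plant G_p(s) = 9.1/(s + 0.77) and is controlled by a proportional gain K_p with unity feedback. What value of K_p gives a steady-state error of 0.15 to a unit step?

The loop is type 0, so e_ss(step) = 1/(1 + K_pos) with K_pos = K_p·G_p(0).
G_p(0) = 11.82. Require 1/(1 + K_p·11.82) = 0.15, so 1 + 11.82·K_p = 6.667.
K_p = (6.667 − 1)/11.82 = 0.479.

K_p = 0.479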